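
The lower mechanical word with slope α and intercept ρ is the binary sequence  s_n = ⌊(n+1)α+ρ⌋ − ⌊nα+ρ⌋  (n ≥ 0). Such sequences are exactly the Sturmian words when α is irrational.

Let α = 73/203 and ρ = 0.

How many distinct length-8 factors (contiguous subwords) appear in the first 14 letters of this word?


t_n = ⌊(n·73)/203⌋ for n = 0 … 14:
  n=0…9: ⌊0/203⌋=0 ⌊73/203⌋=0 ⌊146/203⌋=0 ⌊219/203⌋=1 ⌊292/203⌋=1 ⌊365/203⌋=1 ⌊438/203⌋=2 ⌊511/203⌋=2 ⌊584/203⌋=2 ⌊657/203⌋=3
  n=10…14: ⌊730/203⌋=3 ⌊803/203⌋=3 ⌊876/203⌋=4 ⌊949/203⌋=4 ⌊1022/203⌋=5
s_n = t_(n+1) − t_n for n = 0 … 13 gives
prefix = 00100100100101
slide a length-8 window over [0..7] … [6..13] (7 windows); first occurrence of each distinct factor:
  [  0..  7] 00100100
  [  1..  8] 01001001
  [  2..  9] 10010010
  [  6.. 13] 00100101
  (the other 3 windows repeat one of these)
distinct factors: {00100100, 00100101, 01001001, 10010010}
count = 4  (Sturmian bound for length 8 is 9)

4


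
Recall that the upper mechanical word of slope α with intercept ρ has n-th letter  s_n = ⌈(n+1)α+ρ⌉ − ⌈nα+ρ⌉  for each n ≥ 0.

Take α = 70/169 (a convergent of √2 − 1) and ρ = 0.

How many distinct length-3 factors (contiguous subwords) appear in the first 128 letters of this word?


t_n = ⌈(n·70)/169⌉ for n = 0 … 128:
  n=0…9: ⌈0/169⌉=0 ⌈70/169⌉=1 ⌈140/169⌉=1 ⌈210/169⌉=2 ⌈280/169⌉=2 ⌈350/169⌉=3 ⌈420/169⌉=3 ⌈490/169⌉=3 ⌈560/169⌉=4 ⌈630/169⌉=4
  n=10…19: ⌈700/169⌉=5 ⌈770/169⌉=5 ⌈840/169⌉=5 ⌈910/169⌉=6 ⌈980/169⌉=6 ⌈1050/169⌉=7 ⌈1120/169⌉=7 ⌈1190/169⌉=8 ⌈1260/169⌉=8 ⌈1330/169⌉=8
  n=20…29: ⌈1400/169⌉=9 ⌈1470/169⌉=9 ⌈1540/169⌉=10 ⌈1610/169⌉=10 ⌈1680/169⌉=10 ⌈1750/169⌉=11 ⌈1820/169⌉=11 ⌈1890/169⌉=12 ⌈1960/169⌉=12 ⌈2030/169⌉=13
  n=30…39: ⌈2100/169⌉=13 ⌈2170/169⌉=13 ⌈2240/169⌉=14 ⌈2310/169⌉=14 ⌈2380/169⌉=15 ⌈2450/169⌉=15 ⌈2520/169⌉=15 ⌈2590/169⌉=16 ⌈2660/169⌉=16 ⌈2730/169⌉=17
  n=40…49: ⌈2800/169⌉=17 ⌈2870/169⌉=17 ⌈2940/169⌉=18 ⌈3010/169⌉=18 ⌈3080/169⌉=19 ⌈3150/169⌉=19 ⌈3220/169⌉=20 ⌈3290/169⌉=20 ⌈3360/169⌉=20 ⌈3430/169⌉=21
  n=50…59: ⌈3500/169⌉=21 ⌈3570/169⌉=22 ⌈3640/169⌉=22 ⌈3710/169⌉=22 ⌈3780/169⌉=23 ⌈3850/169⌉=23 ⌈3920/169⌉=24 ⌈3990/169⌉=24 ⌈4060/169⌉=25 ⌈4130/169⌉=25
  n=60…69: ⌈4200/169⌉=25 ⌈4270/169⌉=26 ⌈4340/169⌉=26 ⌈4410/169⌉=27 ⌈4480/169⌉=27 ⌈4550/169⌉=27 ⌈4620/169⌉=28 ⌈4690/169⌉=28 ⌈4760/169⌉=29 ⌈4830/169⌉=29
  n=70…79: ⌈4900/169⌉=29 ⌈4970/169⌉=30 ⌈5040/169⌉=30 ⌈5110/169⌉=31 ⌈5180/169⌉=31 ⌈5250/169⌉=32 ⌈5320/169⌉=32 ⌈5390/169⌉=32 ⌈5460/169⌉=33 ⌈5530/169⌉=33
  n=80…89: ⌈5600/169⌉=34 ⌈5670/169⌉=34 ⌈5740/169⌉=34 ⌈5810/169⌉=35 ⌈5880/169⌉=35 ⌈5950/169⌉=36 ⌈6020/169⌉=36 ⌈6090/169⌉=37 ⌈6160/169⌉=37 ⌈6230/169⌉=37
  n=90…99: ⌈6300/169⌉=38 ⌈6370/169⌉=38 ⌈6440/169⌉=39 ⌈6510/169⌉=39 ⌈6580/169⌉=39 ⌈6650/169⌉=40 ⌈6720/169⌉=40 ⌈6790/169⌉=41 ⌈6860/169⌉=41 ⌈6930/169⌉=42
  n=100…109: ⌈7000/169⌉=42 ⌈7070/169⌉=42 ⌈7140/169⌉=43 ⌈7210/169⌉=43 ⌈7280/169⌉=44 ⌈7350/169⌉=44 ⌈7420/169⌉=44 ⌈7490/169⌉=45 ⌈7560/169⌉=45 ⌈7630/169⌉=46
  n=110…119: ⌈7700/169⌉=46 ⌈7770/169⌉=46 ⌈7840/169⌉=47 ⌈7910/169⌉=47 ⌈7980/169⌉=48 ⌈8050/169⌉=48 ⌈8120/169⌉=49 ⌈8190/169⌉=49 ⌈8260/169⌉=49 ⌈8330/169⌉=50
  n=120…128: ⌈8400/169⌉=50 ⌈8470/169⌉=51 ⌈8540/169⌉=51 ⌈8610/169⌉=51 ⌈8680/169⌉=52 ⌈8750/169⌉=52 ⌈8820/169⌉=53 ⌈8890/169⌉=53 ⌈8960/169⌉=54
s_n = t_(n+1) − t_n for n = 0 … 127 gives
prefix = 10101001010010101001010010101001010010100101010010100101010010100101001010100101001010100101001010100101001010010101001010010101
slide a length-3 window over [0..2] … [125..127] (126 windows); first occurrence of each distinct factor:
  [  0..  2] 101
  [  1..  3] 010
  [  4..  6] 100
  [  5..  7] 001
  (the other 122 windows repeat one of these)
distinct factors: {001, 010, 100, 101}
count = 4  (Sturmian bound for length 3 is 4)

4


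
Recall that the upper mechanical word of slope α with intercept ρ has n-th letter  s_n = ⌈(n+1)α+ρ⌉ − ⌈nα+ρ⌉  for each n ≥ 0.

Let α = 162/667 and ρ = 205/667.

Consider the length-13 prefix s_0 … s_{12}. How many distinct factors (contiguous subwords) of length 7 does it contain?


7

t_n = ⌈(n·162+205)/667⌉ for n = 0 … 13:
  n=0…9: ⌈205/667⌉=1 ⌈367/667⌉=1 ⌈529/667⌉=1 ⌈691/667⌉=2 ⌈853/667⌉=2 ⌈1015/667⌉=2 ⌈1177/667⌉=2 ⌈1339/667⌉=3 ⌈1501/667⌉=3 ⌈1663/667⌉=3
  n=10…13: ⌈1825/667⌉=3 ⌈1987/667⌉=3 ⌈2149/667⌉=4 ⌈2311/667⌉=4
s_n = t_(n+1) − t_n for n = 0 … 12 gives
prefix = 0010001000010
slide a length-7 window over [0..6] … [6..12] (7 windows); first occurrence of each distinct factor:
  [  0..  6] 0010001
  [  1..  7] 0100010
  [  2..  8] 1000100
  [  3..  9] 0001000
  [  4.. 10] 0010000
  [  5.. 11] 0100001
  [  6.. 12] 1000010
distinct factors: {0001000, 0010000, 0010001, 0100001, 0100010, 1000010, 1000100}
count = 7  (Sturmian bound for length 7 is 8)


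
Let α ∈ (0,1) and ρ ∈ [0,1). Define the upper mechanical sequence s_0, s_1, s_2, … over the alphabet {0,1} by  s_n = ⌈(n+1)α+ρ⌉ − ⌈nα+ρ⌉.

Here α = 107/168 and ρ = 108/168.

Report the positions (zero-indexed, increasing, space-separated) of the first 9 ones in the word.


0 2 3 5 6 8 9 11 13

n=0: ⌈215/168⌉−⌈108/168⌉ = 2−1 = 1  ← one
n=1: ⌈322/168⌉−⌈215/168⌉ = 2−2 = 0
n=2: ⌈429/168⌉−⌈322/168⌉ = 3−2 = 1  ← one
n=3: ⌈536/168⌉−⌈429/168⌉ = 4−3 = 1  ← one
n=4: ⌈643/168⌉−⌈536/168⌉ = 4−4 = 0
n=5: ⌈750/168⌉−⌈643/168⌉ = 5−4 = 1  ← one
n=6: ⌈857/168⌉−⌈750/168⌉ = 6−5 = 1  ← one
n=7: ⌈964/168⌉−⌈857/168⌉ = 6−6 = 0
n=8: ⌈1071/168⌉−⌈964/168⌉ = 7−6 = 1  ← one
n=9: ⌈1178/168⌉−⌈1071/168⌉ = 8−7 = 1  ← one
n=10: ⌈1285/168⌉−⌈1178/168⌉ = 8−8 = 0
n=11: ⌈1392/168⌉−⌈1285/168⌉ = 9−8 = 1  ← one
n=12: ⌈1499/168⌉−⌈1392/168⌉ = 9−9 = 0
n=13: ⌈1606/168⌉−⌈1499/168⌉ = 10−9 = 1  ← one
positions of the first 9 ones: 0 2 3 5 6 8 9 11 13


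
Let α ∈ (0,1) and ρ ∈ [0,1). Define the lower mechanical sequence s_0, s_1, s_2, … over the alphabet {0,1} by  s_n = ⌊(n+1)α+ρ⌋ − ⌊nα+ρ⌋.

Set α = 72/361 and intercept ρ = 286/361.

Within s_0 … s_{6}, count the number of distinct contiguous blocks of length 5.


3

t_n = ⌊(n·72+286)/361⌋ for n = 0 … 7:
  n=0…7: ⌊286/361⌋=0 ⌊358/361⌋=0 ⌊430/361⌋=1 ⌊502/361⌋=1 ⌊574/361⌋=1 ⌊646/361⌋=1 ⌊718/361⌋=1 ⌊790/361⌋=2
s_n = t_(n+1) − t_n for n = 0 … 6 gives
prefix = 0100001
slide a length-5 window over [0..4] … [2..6] (3 windows); first occurrence of each distinct factor:
  [  0..  4] 01000
  [  1..  5] 10000
  [  2..  6] 00001
distinct factors: {00001, 01000, 10000}
count = 3  (Sturmian bound for length 5 is 6)


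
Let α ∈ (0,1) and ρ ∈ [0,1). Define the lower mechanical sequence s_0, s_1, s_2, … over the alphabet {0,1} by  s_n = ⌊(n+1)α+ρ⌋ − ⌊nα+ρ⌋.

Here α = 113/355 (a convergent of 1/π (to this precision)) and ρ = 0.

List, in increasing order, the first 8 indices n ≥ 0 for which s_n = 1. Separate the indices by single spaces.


n=0: ⌊113/355⌋−⌊0/355⌋ = 0−0 = 0
n=1: ⌊226/355⌋−⌊113/355⌋ = 0−0 = 0
n=2: ⌊339/355⌋−⌊226/355⌋ = 0−0 = 0
n=3: ⌊452/355⌋−⌊339/355⌋ = 1−0 = 1  ← one
n=4: ⌊565/355⌋−⌊452/355⌋ = 1−1 = 0
n=5: ⌊678/355⌋−⌊565/355⌋ = 1−1 = 0
n=6: ⌊791/355⌋−⌊678/355⌋ = 2−1 = 1  ← one
n=7: ⌊904/355⌋−⌊791/355⌋ = 2−2 = 0
n=8: ⌊1017/355⌋−⌊904/355⌋ = 2−2 = 0
n=9: ⌊1130/355⌋−⌊1017/355⌋ = 3−2 = 1  ← one
n=10: ⌊1243/355⌋−⌊1130/355⌋ = 3−3 = 0
n=11: ⌊1356/355⌋−⌊1243/355⌋ = 3−3 = 0
n=12: ⌊1469/355⌋−⌊1356/355⌋ = 4−3 = 1  ← one
n=13: ⌊1582/355⌋−⌊1469/355⌋ = 4−4 = 0
n=14: ⌊1695/355⌋−⌊1582/355⌋ = 4−4 = 0
n=15: ⌊1808/355⌋−⌊1695/355⌋ = 5−4 = 1  ← one
n=16: ⌊1921/355⌋−⌊1808/355⌋ = 5−5 = 0
n=17: ⌊2034/355⌋−⌊1921/355⌋ = 5−5 = 0
n=18: ⌊2147/355⌋−⌊2034/355⌋ = 6−5 = 1  ← one
n=19: ⌊2260/355⌋−⌊2147/355⌋ = 6−6 = 0
n=20: ⌊2373/355⌋−⌊2260/355⌋ = 6−6 = 0
n=21: ⌊2486/355⌋−⌊2373/355⌋ = 7−6 = 1  ← one
n=22: ⌊2599/355⌋−⌊2486/355⌋ = 7−7 = 0
n=23: ⌊2712/355⌋−⌊2599/355⌋ = 7−7 = 0
n=24: ⌊2825/355⌋−⌊2712/355⌋ = 7−7 = 0
n=25: ⌊2938/355⌋−⌊2825/355⌋ = 8−7 = 1  ← one
positions of the first 8 ones: 3 6 9 12 15 18 21 25

3 6 9 12 15 18 21 25


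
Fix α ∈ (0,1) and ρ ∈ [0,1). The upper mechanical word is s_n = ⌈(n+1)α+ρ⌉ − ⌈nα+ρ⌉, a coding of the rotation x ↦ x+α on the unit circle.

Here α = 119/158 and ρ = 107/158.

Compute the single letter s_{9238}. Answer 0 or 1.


1

(n+1)α + ρ = (9239·119 + 107) / 158 = 1099548/158
nα + ρ     = (9238·119 + 107) / 158 = 1099429/158
⌈1099548/158⌉ = 6960,  ⌈1099429/158⌉ = 6959
s_{9238} = 6960 − 6959 = 1


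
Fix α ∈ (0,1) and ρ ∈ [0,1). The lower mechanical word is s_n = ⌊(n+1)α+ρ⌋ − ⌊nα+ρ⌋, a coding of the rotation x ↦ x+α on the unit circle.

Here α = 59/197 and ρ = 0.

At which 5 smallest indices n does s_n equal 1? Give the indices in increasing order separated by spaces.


n=0: ⌊59/197⌋−⌊0/197⌋ = 0−0 = 0
n=1: ⌊118/197⌋−⌊59/197⌋ = 0−0 = 0
n=2: ⌊177/197⌋−⌊118/197⌋ = 0−0 = 0
n=3: ⌊236/197⌋−⌊177/197⌋ = 1−0 = 1  ← one
n=4: ⌊295/197⌋−⌊236/197⌋ = 1−1 = 0
n=5: ⌊354/197⌋−⌊295/197⌋ = 1−1 = 0
n=6: ⌊413/197⌋−⌊354/197⌋ = 2−1 = 1  ← one
n=7: ⌊472/197⌋−⌊413/197⌋ = 2−2 = 0
n=8: ⌊531/197⌋−⌊472/197⌋ = 2−2 = 0
n=9: ⌊590/197⌋−⌊531/197⌋ = 2−2 = 0
n=10: ⌊649/197⌋−⌊590/197⌋ = 3−2 = 1  ← one
n=11: ⌊708/197⌋−⌊649/197⌋ = 3−3 = 0
n=12: ⌊767/197⌋−⌊708/197⌋ = 3−3 = 0
n=13: ⌊826/197⌋−⌊767/197⌋ = 4−3 = 1  ← one
n=14: ⌊885/197⌋−⌊826/197⌋ = 4−4 = 0
n=15: ⌊944/197⌋−⌊885/197⌋ = 4−4 = 0
n=16: ⌊1003/197⌋−⌊944/197⌋ = 5−4 = 1  ← one
positions of the first 5 ones: 3 6 10 13 16

3 6 10 13 16


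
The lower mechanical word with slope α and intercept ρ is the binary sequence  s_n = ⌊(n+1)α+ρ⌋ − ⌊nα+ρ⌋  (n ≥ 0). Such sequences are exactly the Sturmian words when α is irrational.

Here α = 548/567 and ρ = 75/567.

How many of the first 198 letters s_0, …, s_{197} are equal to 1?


191

#1s = Σ_{n=0}^{197} s_n = Σ_{n=0}^{197} (⌊(n+1)α+ρ⌋ − ⌊nα+ρ⌋)
the sum telescopes: every ⌊nα+ρ⌋ with 0 < n < 198 appears once with + and once with −, leaving ⌊198α+ρ⌋ − ⌊0·α+ρ⌋
198α + ρ = (198·548 + 75) / 567 = 108579/567
ρ = 75/567
⌊108579/567⌋ = 191,  ⌊75/567⌋ = 0
#1s = 191 − 0 = 191


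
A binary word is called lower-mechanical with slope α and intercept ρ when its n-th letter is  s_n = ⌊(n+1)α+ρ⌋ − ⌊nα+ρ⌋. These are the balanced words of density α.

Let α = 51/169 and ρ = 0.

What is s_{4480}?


1

(n+1)α + ρ = (4481·51) / 169 = 228531/169
nα + ρ     = (4480·51) / 169 = 228480/169
⌊228531/169⌋ = 1352,  ⌊228480/169⌋ = 1351
s_{4480} = 1352 − 1351 = 1


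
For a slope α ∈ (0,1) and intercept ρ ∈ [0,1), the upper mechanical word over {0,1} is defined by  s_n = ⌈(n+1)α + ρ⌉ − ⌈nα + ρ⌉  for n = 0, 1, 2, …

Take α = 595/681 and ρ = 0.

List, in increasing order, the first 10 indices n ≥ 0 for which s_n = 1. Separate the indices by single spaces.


n=0: ⌈595/681⌉−⌈0/681⌉ = 1−0 = 1  ← one
n=1: ⌈1190/681⌉−⌈595/681⌉ = 2−1 = 1  ← one
n=2: ⌈1785/681⌉−⌈1190/681⌉ = 3−2 = 1  ← one
n=3: ⌈2380/681⌉−⌈1785/681⌉ = 4−3 = 1  ← one
n=4: ⌈2975/681⌉−⌈2380/681⌉ = 5−4 = 1  ← one
n=5: ⌈3570/681⌉−⌈2975/681⌉ = 6−5 = 1  ← one
n=6: ⌈4165/681⌉−⌈3570/681⌉ = 7−6 = 1  ← one
n=7: ⌈4760/681⌉−⌈4165/681⌉ = 7−7 = 0
n=8: ⌈5355/681⌉−⌈4760/681⌉ = 8−7 = 1  ← one
n=9: ⌈5950/681⌉−⌈5355/681⌉ = 9−8 = 1  ← one
n=10: ⌈6545/681⌉−⌈5950/681⌉ = 10−9 = 1  ← one
positions of the first 10 ones: 0 1 2 3 4 5 6 8 9 10

0 1 2 3 4 5 6 8 9 10


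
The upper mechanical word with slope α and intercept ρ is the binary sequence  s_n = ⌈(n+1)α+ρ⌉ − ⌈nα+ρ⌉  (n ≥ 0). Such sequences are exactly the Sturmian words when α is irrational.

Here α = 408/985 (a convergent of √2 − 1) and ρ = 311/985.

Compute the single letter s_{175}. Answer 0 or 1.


(n+1)α + ρ = (176·408 + 311) / 985 = 72119/985
nα + ρ     = (175·408 + 311) / 985 = 71711/985
⌈72119/985⌉ = 74,  ⌈71711/985⌉ = 73
s_{175} = 74 − 73 = 1

1


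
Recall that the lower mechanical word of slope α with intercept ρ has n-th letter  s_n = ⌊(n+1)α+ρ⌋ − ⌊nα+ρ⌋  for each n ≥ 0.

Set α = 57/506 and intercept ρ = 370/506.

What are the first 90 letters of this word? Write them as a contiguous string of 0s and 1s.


001000000001000000001000000001000000010000000010000000010000000010000000010000000010000000

n=0: ⌊(1·57+370)/506⌋ − ⌊(0·57+370)/506⌋ = ⌊427/506⌋ − ⌊370/506⌋ = 0 − 0 = 0
n=1: ⌊(2·57+370)/506⌋ − ⌊(1·57+370)/506⌋ = ⌊484/506⌋ − ⌊427/506⌋ = 0 − 0 = 0
n=2: ⌊(3·57+370)/506⌋ − ⌊(2·57+370)/506⌋ = ⌊541/506⌋ − ⌊484/506⌋ = 1 − 0 = 1
n=3: ⌊(4·57+370)/506⌋ − ⌊(3·57+370)/506⌋ = ⌊598/506⌋ − ⌊541/506⌋ = 1 − 1 = 0
n=4: ⌊(5·57+370)/506⌋ − ⌊(4·57+370)/506⌋ = ⌊655/506⌋ − ⌊598/506⌋ = 1 − 1 = 0
n=5: ⌊(6·57+370)/506⌋ − ⌊(5·57+370)/506⌋ = ⌊712/506⌋ − ⌊655/506⌋ = 1 − 1 = 0
n=6: ⌊(7·57+370)/506⌋ − ⌊(6·57+370)/506⌋ = ⌊769/506⌋ − ⌊712/506⌋ = 1 − 1 = 0
n=7: ⌊(8·57+370)/506⌋ − ⌊(7·57+370)/506⌋ = ⌊826/506⌋ − ⌊769/506⌋ = 1 − 1 = 0
n=8: ⌊(9·57+370)/506⌋ − ⌊(8·57+370)/506⌋ = ⌊883/506⌋ − ⌊826/506⌋ = 1 − 1 = 0
n=9: ⌊(10·57+370)/506⌋ − ⌊(9·57+370)/506⌋ = ⌊940/506⌋ − ⌊883/506⌋ = 1 − 1 = 0
n=10: ⌊(11·57+370)/506⌋ − ⌊(10·57+370)/506⌋ = ⌊997/506⌋ − ⌊940/506⌋ = 1 − 1 = 0
n=11: ⌊(12·57+370)/506⌋ − ⌊(11·57+370)/506⌋ = ⌊1054/506⌋ − ⌊997/506⌋ = 2 − 1 = 1
n=12: ⌊(13·57+370)/506⌋ − ⌊(12·57+370)/506⌋ = ⌊1111/506⌋ − ⌊1054/506⌋ = 2 − 2 = 0
n=13: ⌊(14·57+370)/506⌋ − ⌊(13·57+370)/506⌋ = ⌊1168/506⌋ − ⌊1111/506⌋ = 2 − 2 = 0
n=14: ⌊(15·57+370)/506⌋ − ⌊(14·57+370)/506⌋ = ⌊1225/506⌋ − ⌊1168/506⌋ = 2 − 2 = 0
n=15: ⌊(16·57+370)/506⌋ − ⌊(15·57+370)/506⌋ = ⌊1282/506⌋ − ⌊1225/506⌋ = 2 − 2 = 0
n=16: ⌊(17·57+370)/506⌋ − ⌊(16·57+370)/506⌋ = ⌊1339/506⌋ − ⌊1282/506⌋ = 2 − 2 = 0
n=17: ⌊(18·57+370)/506⌋ − ⌊(17·57+370)/506⌋ = ⌊1396/506⌋ − ⌊1339/506⌋ = 2 − 2 = 0
n=18: ⌊(19·57+370)/506⌋ − ⌊(18·57+370)/506⌋ = ⌊1453/506⌋ − ⌊1396/506⌋ = 2 − 2 = 0
n=19: ⌊(20·57+370)/506⌋ − ⌊(19·57+370)/506⌋ = ⌊1510/506⌋ − ⌊1453/506⌋ = 2 − 2 = 0
n=20: ⌊(21·57+370)/506⌋ − ⌊(20·57+370)/506⌋ = ⌊1567/506⌋ − ⌊1510/506⌋ = 3 − 2 = 1
n=21: ⌊(22·57+370)/506⌋ − ⌊(21·57+370)/506⌋ = ⌊1624/506⌋ − ⌊1567/506⌋ = 3 − 3 = 0
n=22: ⌊(23·57+370)/506⌋ − ⌊(22·57+370)/506⌋ = ⌊1681/506⌋ − ⌊1624/506⌋ = 3 − 3 = 0
n=23: ⌊(24·57+370)/506⌋ − ⌊(23·57+370)/506⌋ = ⌊1738/506⌋ − ⌊1681/506⌋ = 3 − 3 = 0
n=24: ⌊(25·57+370)/506⌋ − ⌊(24·57+370)/506⌋ = ⌊1795/506⌋ − ⌊1738/506⌋ = 3 − 3 = 0
n=25: ⌊(26·57+370)/506⌋ − ⌊(25·57+370)/506⌋ = ⌊1852/506⌋ − ⌊1795/506⌋ = 3 − 3 = 0
n=26: ⌊(27·57+370)/506⌋ − ⌊(26·57+370)/506⌋ = ⌊1909/506⌋ − ⌊1852/506⌋ = 3 − 3 = 0
n=27: ⌊(28·57+370)/506⌋ − ⌊(27·57+370)/506⌋ = ⌊1966/506⌋ − ⌊1909/506⌋ = 3 − 3 = 0
n=28: ⌊(29·57+370)/506⌋ − ⌊(28·57+370)/506⌋ = ⌊2023/506⌋ − ⌊1966/506⌋ = 3 − 3 = 0
n=29: ⌊(30·57+370)/506⌋ − ⌊(29·57+370)/506⌋ = ⌊2080/506⌋ − ⌊2023/506⌋ = 4 − 3 = 1
n=30: ⌊(31·57+370)/506⌋ − ⌊(30·57+370)/506⌋ = ⌊2137/506⌋ − ⌊2080/506⌋ = 4 − 4 = 0
n=31: ⌊(32·57+370)/506⌋ − ⌊(31·57+370)/506⌋ = ⌊2194/506⌋ − ⌊2137/506⌋ = 4 − 4 = 0
n=32: ⌊(33·57+370)/506⌋ − ⌊(32·57+370)/506⌋ = ⌊2251/506⌋ − ⌊2194/506⌋ = 4 − 4 = 0
n=33: ⌊(34·57+370)/506⌋ − ⌊(33·57+370)/506⌋ = ⌊2308/506⌋ − ⌊2251/506⌋ = 4 − 4 = 0
n=34: ⌊(35·57+370)/506⌋ − ⌊(34·57+370)/506⌋ = ⌊2365/506⌋ − ⌊2308/506⌋ = 4 − 4 = 0
n=35: ⌊(36·57+370)/506⌋ − ⌊(35·57+370)/506⌋ = ⌊2422/506⌋ − ⌊2365/506⌋ = 4 − 4 = 0
n=36: ⌊(37·57+370)/506⌋ − ⌊(36·57+370)/506⌋ = ⌊2479/506⌋ − ⌊2422/506⌋ = 4 − 4 = 0
n=37: ⌊(38·57+370)/506⌋ − ⌊(37·57+370)/506⌋ = ⌊2536/506⌋ − ⌊2479/506⌋ = 5 − 4 = 1
n=38: ⌊(39·57+370)/506⌋ − ⌊(38·57+370)/506⌋ = ⌊2593/506⌋ − ⌊2536/506⌋ = 5 − 5 = 0
n=39: ⌊(40·57+370)/506⌋ − ⌊(39·57+370)/506⌋ = ⌊2650/506⌋ − ⌊2593/506⌋ = 5 − 5 = 0
n=40: ⌊(41·57+370)/506⌋ − ⌊(40·57+370)/506⌋ = ⌊2707/506⌋ − ⌊2650/506⌋ = 5 − 5 = 0
n=41: ⌊(42·57+370)/506⌋ − ⌊(41·57+370)/506⌋ = ⌊2764/506⌋ − ⌊2707/506⌋ = 5 − 5 = 0
n=42: ⌊(43·57+370)/506⌋ − ⌊(42·57+370)/506⌋ = ⌊2821/506⌋ − ⌊2764/506⌋ = 5 − 5 = 0
n=43: ⌊(44·57+370)/506⌋ − ⌊(43·57+370)/506⌋ = ⌊2878/506⌋ − ⌊2821/506⌋ = 5 − 5 = 0
n=44: ⌊(45·57+370)/506⌋ − ⌊(44·57+370)/506⌋ = ⌊2935/506⌋ − ⌊2878/506⌋ = 5 − 5 = 0
n=45: ⌊(46·57+370)/506⌋ − ⌊(45·57+370)/506⌋ = ⌊2992/506⌋ − ⌊2935/506⌋ = 5 − 5 = 0
n=46: ⌊(47·57+370)/506⌋ − ⌊(46·57+370)/506⌋ = ⌊3049/506⌋ − ⌊2992/506⌋ = 6 − 5 = 1
n=47: ⌊(48·57+370)/506⌋ − ⌊(47·57+370)/506⌋ = ⌊3106/506⌋ − ⌊3049/506⌋ = 6 − 6 = 0
n=48: ⌊(49·57+370)/506⌋ − ⌊(48·57+370)/506⌋ = ⌊3163/506⌋ − ⌊3106/506⌋ = 6 − 6 = 0
n=49: ⌊(50·57+370)/506⌋ − ⌊(49·57+370)/506⌋ = ⌊3220/506⌋ − ⌊3163/506⌋ = 6 − 6 = 0
n=50: ⌊(51·57+370)/506⌋ − ⌊(50·57+370)/506⌋ = ⌊3277/506⌋ − ⌊3220/506⌋ = 6 − 6 = 0
n=51: ⌊(52·57+370)/506⌋ − ⌊(51·57+370)/506⌋ = ⌊3334/506⌋ − ⌊3277/506⌋ = 6 − 6 = 0
n=52: ⌊(53·57+370)/506⌋ − ⌊(52·57+370)/506⌋ = ⌊3391/506⌋ − ⌊3334/506⌋ = 6 − 6 = 0
n=53: ⌊(54·57+370)/506⌋ − ⌊(53·57+370)/506⌋ = ⌊3448/506⌋ − ⌊3391/506⌋ = 6 − 6 = 0
n=54: ⌊(55·57+370)/506⌋ − ⌊(54·57+370)/506⌋ = ⌊3505/506⌋ − ⌊3448/506⌋ = 6 − 6 = 0
n=55: ⌊(56·57+370)/506⌋ − ⌊(55·57+370)/506⌋ = ⌊3562/506⌋ − ⌊3505/506⌋ = 7 − 6 = 1
n=56: ⌊(57·57+370)/506⌋ − ⌊(56·57+370)/506⌋ = ⌊3619/506⌋ − ⌊3562/506⌋ = 7 − 7 = 0
n=57: ⌊(58·57+370)/506⌋ − ⌊(57·57+370)/506⌋ = ⌊3676/506⌋ − ⌊3619/506⌋ = 7 − 7 = 0
n=58: ⌊(59·57+370)/506⌋ − ⌊(58·57+370)/506⌋ = ⌊3733/506⌋ − ⌊3676/506⌋ = 7 − 7 = 0
n=59: ⌊(60·57+370)/506⌋ − ⌊(59·57+370)/506⌋ = ⌊3790/506⌋ − ⌊3733/506⌋ = 7 − 7 = 0
n=60: ⌊(61·57+370)/506⌋ − ⌊(60·57+370)/506⌋ = ⌊3847/506⌋ − ⌊3790/506⌋ = 7 − 7 = 0
n=61: ⌊(62·57+370)/506⌋ − ⌊(61·57+370)/506⌋ = ⌊3904/506⌋ − ⌊3847/506⌋ = 7 − 7 = 0
n=62: ⌊(63·57+370)/506⌋ − ⌊(62·57+370)/506⌋ = ⌊3961/506⌋ − ⌊3904/506⌋ = 7 − 7 = 0
n=63: ⌊(64·57+370)/506⌋ − ⌊(63·57+370)/506⌋ = ⌊4018/506⌋ − ⌊3961/506⌋ = 7 − 7 = 0
n=64: ⌊(65·57+370)/506⌋ − ⌊(64·57+370)/506⌋ = ⌊4075/506⌋ − ⌊4018/506⌋ = 8 − 7 = 1
n=65: ⌊(66·57+370)/506⌋ − ⌊(65·57+370)/506⌋ = ⌊4132/506⌋ − ⌊4075/506⌋ = 8 − 8 = 0
n=66: ⌊(67·57+370)/506⌋ − ⌊(66·57+370)/506⌋ = ⌊4189/506⌋ − ⌊4132/506⌋ = 8 − 8 = 0
n=67: ⌊(68·57+370)/506⌋ − ⌊(67·57+370)/506⌋ = ⌊4246/506⌋ − ⌊4189/506⌋ = 8 − 8 = 0
n=68: ⌊(69·57+370)/506⌋ − ⌊(68·57+370)/506⌋ = ⌊4303/506⌋ − ⌊4246/506⌋ = 8 − 8 = 0
n=69: ⌊(70·57+370)/506⌋ − ⌊(69·57+370)/506⌋ = ⌊4360/506⌋ − ⌊4303/506⌋ = 8 − 8 = 0
n=70: ⌊(71·57+370)/506⌋ − ⌊(70·57+370)/506⌋ = ⌊4417/506⌋ − ⌊4360/506⌋ = 8 − 8 = 0
n=71: ⌊(72·57+370)/506⌋ − ⌊(71·57+370)/506⌋ = ⌊4474/506⌋ − ⌊4417/506⌋ = 8 − 8 = 0
n=72: ⌊(73·57+370)/506⌋ − ⌊(72·57+370)/506⌋ = ⌊4531/506⌋ − ⌊4474/506⌋ = 8 − 8 = 0
n=73: ⌊(74·57+370)/506⌋ − ⌊(73·57+370)/506⌋ = ⌊4588/506⌋ − ⌊4531/506⌋ = 9 − 8 = 1
n=74: ⌊(75·57+370)/506⌋ − ⌊(74·57+370)/506⌋ = ⌊4645/506⌋ − ⌊4588/506⌋ = 9 − 9 = 0
n=75: ⌊(76·57+370)/506⌋ − ⌊(75·57+370)/506⌋ = ⌊4702/506⌋ − ⌊4645/506⌋ = 9 − 9 = 0
n=76: ⌊(77·57+370)/506⌋ − ⌊(76·57+370)/506⌋ = ⌊4759/506⌋ − ⌊4702/506⌋ = 9 − 9 = 0
n=77: ⌊(78·57+370)/506⌋ − ⌊(77·57+370)/506⌋ = ⌊4816/506⌋ − ⌊4759/506⌋ = 9 − 9 = 0
n=78: ⌊(79·57+370)/506⌋ − ⌊(78·57+370)/506⌋ = ⌊4873/506⌋ − ⌊4816/506⌋ = 9 − 9 = 0
n=79: ⌊(80·57+370)/506⌋ − ⌊(79·57+370)/506⌋ = ⌊4930/506⌋ − ⌊4873/506⌋ = 9 − 9 = 0
n=80: ⌊(81·57+370)/506⌋ − ⌊(80·57+370)/506⌋ = ⌊4987/506⌋ − ⌊4930/506⌋ = 9 − 9 = 0
n=81: ⌊(82·57+370)/506⌋ − ⌊(81·57+370)/506⌋ = ⌊5044/506⌋ − ⌊4987/506⌋ = 9 − 9 = 0
n=82: ⌊(83·57+370)/506⌋ − ⌊(82·57+370)/506⌋ = ⌊5101/506⌋ − ⌊5044/506⌋ = 10 − 9 = 1
n=83: ⌊(84·57+370)/506⌋ − ⌊(83·57+370)/506⌋ = ⌊5158/506⌋ − ⌊5101/506⌋ = 10 − 10 = 0
n=84: ⌊(85·57+370)/506⌋ − ⌊(84·57+370)/506⌋ = ⌊5215/506⌋ − ⌊5158/506⌋ = 10 − 10 = 0
n=85: ⌊(86·57+370)/506⌋ − ⌊(85·57+370)/506⌋ = ⌊5272/506⌋ − ⌊5215/506⌋ = 10 − 10 = 0
n=86: ⌊(87·57+370)/506⌋ − ⌊(86·57+370)/506⌋ = ⌊5329/506⌋ − ⌊5272/506⌋ = 10 − 10 = 0
n=87: ⌊(88·57+370)/506⌋ − ⌊(87·57+370)/506⌋ = ⌊5386/506⌋ − ⌊5329/506⌋ = 10 − 10 = 0
n=88: ⌊(89·57+370)/506⌋ − ⌊(88·57+370)/506⌋ = ⌊5443/506⌋ − ⌊5386/506⌋ = 10 − 10 = 0
n=89: ⌊(90·57+370)/506⌋ − ⌊(89·57+370)/506⌋ = ⌊5500/506⌋ − ⌊5443/506⌋ = 10 − 10 = 0


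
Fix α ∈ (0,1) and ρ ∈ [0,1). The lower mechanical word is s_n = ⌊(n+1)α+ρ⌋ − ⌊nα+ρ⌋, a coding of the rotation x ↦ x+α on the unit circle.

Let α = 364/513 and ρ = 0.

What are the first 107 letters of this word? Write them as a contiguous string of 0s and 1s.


01101101110110111011011101101101110110111011011101101110110110111011011101101110110111011011011101101110110

n=0: ⌊(1·364)/513⌋ − ⌊(0·364)/513⌋ = ⌊364/513⌋ − ⌊0/513⌋ = 0 − 0 = 0
n=1: ⌊(2·364)/513⌋ − ⌊(1·364)/513⌋ = ⌊728/513⌋ − ⌊364/513⌋ = 1 − 0 = 1
n=2: ⌊(3·364)/513⌋ − ⌊(2·364)/513⌋ = ⌊1092/513⌋ − ⌊728/513⌋ = 2 − 1 = 1
n=3: ⌊(4·364)/513⌋ − ⌊(3·364)/513⌋ = ⌊1456/513⌋ − ⌊1092/513⌋ = 2 − 2 = 0
n=4: ⌊(5·364)/513⌋ − ⌊(4·364)/513⌋ = ⌊1820/513⌋ − ⌊1456/513⌋ = 3 − 2 = 1
n=5: ⌊(6·364)/513⌋ − ⌊(5·364)/513⌋ = ⌊2184/513⌋ − ⌊1820/513⌋ = 4 − 3 = 1
n=6: ⌊(7·364)/513⌋ − ⌊(6·364)/513⌋ = ⌊2548/513⌋ − ⌊2184/513⌋ = 4 − 4 = 0
n=7: ⌊(8·364)/513⌋ − ⌊(7·364)/513⌋ = ⌊2912/513⌋ − ⌊2548/513⌋ = 5 − 4 = 1
n=8: ⌊(9·364)/513⌋ − ⌊(8·364)/513⌋ = ⌊3276/513⌋ − ⌊2912/513⌋ = 6 − 5 = 1
n=9: ⌊(10·364)/513⌋ − ⌊(9·364)/513⌋ = ⌊3640/513⌋ − ⌊3276/513⌋ = 7 − 6 = 1
n=10: ⌊(11·364)/513⌋ − ⌊(10·364)/513⌋ = ⌊4004/513⌋ − ⌊3640/513⌋ = 7 − 7 = 0
n=11: ⌊(12·364)/513⌋ − ⌊(11·364)/513⌋ = ⌊4368/513⌋ − ⌊4004/513⌋ = 8 − 7 = 1
n=12: ⌊(13·364)/513⌋ − ⌊(12·364)/513⌋ = ⌊4732/513⌋ − ⌊4368/513⌋ = 9 − 8 = 1
n=13: ⌊(14·364)/513⌋ − ⌊(13·364)/513⌋ = ⌊5096/513⌋ − ⌊4732/513⌋ = 9 − 9 = 0
n=14: ⌊(15·364)/513⌋ − ⌊(14·364)/513⌋ = ⌊5460/513⌋ − ⌊5096/513⌋ = 10 − 9 = 1
n=15: ⌊(16·364)/513⌋ − ⌊(15·364)/513⌋ = ⌊5824/513⌋ − ⌊5460/513⌋ = 11 − 10 = 1
n=16: ⌊(17·364)/513⌋ − ⌊(16·364)/513⌋ = ⌊6188/513⌋ − ⌊5824/513⌋ = 12 − 11 = 1
n=17: ⌊(18·364)/513⌋ − ⌊(17·364)/513⌋ = ⌊6552/513⌋ − ⌊6188/513⌋ = 12 − 12 = 0
n=18: ⌊(19·364)/513⌋ − ⌊(18·364)/513⌋ = ⌊6916/513⌋ − ⌊6552/513⌋ = 13 − 12 = 1
n=19: ⌊(20·364)/513⌋ − ⌊(19·364)/513⌋ = ⌊7280/513⌋ − ⌊6916/513⌋ = 14 − 13 = 1
n=20: ⌊(21·364)/513⌋ − ⌊(20·364)/513⌋ = ⌊7644/513⌋ − ⌊7280/513⌋ = 14 − 14 = 0
n=21: ⌊(22·364)/513⌋ − ⌊(21·364)/513⌋ = ⌊8008/513⌋ − ⌊7644/513⌋ = 15 − 14 = 1
n=22: ⌊(23·364)/513⌋ − ⌊(22·364)/513⌋ = ⌊8372/513⌋ − ⌊8008/513⌋ = 16 − 15 = 1
n=23: ⌊(24·364)/513⌋ − ⌊(23·364)/513⌋ = ⌊8736/513⌋ − ⌊8372/513⌋ = 17 − 16 = 1
n=24: ⌊(25·364)/513⌋ − ⌊(24·364)/513⌋ = ⌊9100/513⌋ − ⌊8736/513⌋ = 17 − 17 = 0
n=25: ⌊(26·364)/513⌋ − ⌊(25·364)/513⌋ = ⌊9464/513⌋ − ⌊9100/513⌋ = 18 − 17 = 1
n=26: ⌊(27·364)/513⌋ − ⌊(26·364)/513⌋ = ⌊9828/513⌋ − ⌊9464/513⌋ = 19 − 18 = 1
n=27: ⌊(28·364)/513⌋ − ⌊(27·364)/513⌋ = ⌊10192/513⌋ − ⌊9828/513⌋ = 19 − 19 = 0
n=28: ⌊(29·364)/513⌋ − ⌊(28·364)/513⌋ = ⌊10556/513⌋ − ⌊10192/513⌋ = 20 − 19 = 1
n=29: ⌊(30·364)/513⌋ − ⌊(29·364)/513⌋ = ⌊10920/513⌋ − ⌊10556/513⌋ = 21 − 20 = 1
n=30: ⌊(31·364)/513⌋ − ⌊(30·364)/513⌋ = ⌊11284/513⌋ − ⌊10920/513⌋ = 21 − 21 = 0
n=31: ⌊(32·364)/513⌋ − ⌊(31·364)/513⌋ = ⌊11648/513⌋ − ⌊11284/513⌋ = 22 − 21 = 1
n=32: ⌊(33·364)/513⌋ − ⌊(32·364)/513⌋ = ⌊12012/513⌋ − ⌊11648/513⌋ = 23 − 22 = 1
n=33: ⌊(34·364)/513⌋ − ⌊(33·364)/513⌋ = ⌊12376/513⌋ − ⌊12012/513⌋ = 24 − 23 = 1
n=34: ⌊(35·364)/513⌋ − ⌊(34·364)/513⌋ = ⌊12740/513⌋ − ⌊12376/513⌋ = 24 − 24 = 0
n=35: ⌊(36·364)/513⌋ − ⌊(35·364)/513⌋ = ⌊13104/513⌋ − ⌊12740/513⌋ = 25 − 24 = 1
n=36: ⌊(37·364)/513⌋ − ⌊(36·364)/513⌋ = ⌊13468/513⌋ − ⌊13104/513⌋ = 26 − 25 = 1
n=37: ⌊(38·364)/513⌋ − ⌊(37·364)/513⌋ = ⌊13832/513⌋ − ⌊13468/513⌋ = 26 − 26 = 0
n=38: ⌊(39·364)/513⌋ − ⌊(38·364)/513⌋ = ⌊14196/513⌋ − ⌊13832/513⌋ = 27 − 26 = 1
n=39: ⌊(40·364)/513⌋ − ⌊(39·364)/513⌋ = ⌊14560/513⌋ − ⌊14196/513⌋ = 28 − 27 = 1
n=40: ⌊(41·364)/513⌋ − ⌊(40·364)/513⌋ = ⌊14924/513⌋ − ⌊14560/513⌋ = 29 − 28 = 1
n=41: ⌊(42·364)/513⌋ − ⌊(41·364)/513⌋ = ⌊15288/513⌋ − ⌊14924/513⌋ = 29 − 29 = 0
n=42: ⌊(43·364)/513⌋ − ⌊(42·364)/513⌋ = ⌊15652/513⌋ − ⌊15288/513⌋ = 30 − 29 = 1
n=43: ⌊(44·364)/513⌋ − ⌊(43·364)/513⌋ = ⌊16016/513⌋ − ⌊15652/513⌋ = 31 − 30 = 1
n=44: ⌊(45·364)/513⌋ − ⌊(44·364)/513⌋ = ⌊16380/513⌋ − ⌊16016/513⌋ = 31 − 31 = 0
n=45: ⌊(46·364)/513⌋ − ⌊(45·364)/513⌋ = ⌊16744/513⌋ − ⌊16380/513⌋ = 32 − 31 = 1
n=46: ⌊(47·364)/513⌋ − ⌊(46·364)/513⌋ = ⌊17108/513⌋ − ⌊16744/513⌋ = 33 − 32 = 1
n=47: ⌊(48·364)/513⌋ − ⌊(47·364)/513⌋ = ⌊17472/513⌋ − ⌊17108/513⌋ = 34 − 33 = 1
n=48: ⌊(49·364)/513⌋ − ⌊(48·364)/513⌋ = ⌊17836/513⌋ − ⌊17472/513⌋ = 34 − 34 = 0
n=49: ⌊(50·364)/513⌋ − ⌊(49·364)/513⌋ = ⌊18200/513⌋ − ⌊17836/513⌋ = 35 − 34 = 1
n=50: ⌊(51·364)/513⌋ − ⌊(50·364)/513⌋ = ⌊18564/513⌋ − ⌊18200/513⌋ = 36 − 35 = 1
n=51: ⌊(52·364)/513⌋ − ⌊(51·364)/513⌋ = ⌊18928/513⌋ − ⌊18564/513⌋ = 36 − 36 = 0
n=52: ⌊(53·364)/513⌋ − ⌊(52·364)/513⌋ = ⌊19292/513⌋ − ⌊18928/513⌋ = 37 − 36 = 1
n=53: ⌊(54·364)/513⌋ − ⌊(53·364)/513⌋ = ⌊19656/513⌋ − ⌊19292/513⌋ = 38 − 37 = 1
n=54: ⌊(55·364)/513⌋ − ⌊(54·364)/513⌋ = ⌊20020/513⌋ − ⌊19656/513⌋ = 39 − 38 = 1
n=55: ⌊(56·364)/513⌋ − ⌊(55·364)/513⌋ = ⌊20384/513⌋ − ⌊20020/513⌋ = 39 − 39 = 0
n=56: ⌊(57·364)/513⌋ − ⌊(56·364)/513⌋ = ⌊20748/513⌋ − ⌊20384/513⌋ = 40 − 39 = 1
n=57: ⌊(58·364)/513⌋ − ⌊(57·364)/513⌋ = ⌊21112/513⌋ − ⌊20748/513⌋ = 41 − 40 = 1
n=58: ⌊(59·364)/513⌋ − ⌊(58·364)/513⌋ = ⌊21476/513⌋ − ⌊21112/513⌋ = 41 − 41 = 0
n=59: ⌊(60·364)/513⌋ − ⌊(59·364)/513⌋ = ⌊21840/513⌋ − ⌊21476/513⌋ = 42 − 41 = 1
n=60: ⌊(61·364)/513⌋ − ⌊(60·364)/513⌋ = ⌊22204/513⌋ − ⌊21840/513⌋ = 43 − 42 = 1
n=61: ⌊(62·364)/513⌋ − ⌊(61·364)/513⌋ = ⌊22568/513⌋ − ⌊22204/513⌋ = 43 − 43 = 0
n=62: ⌊(63·364)/513⌋ − ⌊(62·364)/513⌋ = ⌊22932/513⌋ − ⌊22568/513⌋ = 44 − 43 = 1
n=63: ⌊(64·364)/513⌋ − ⌊(63·364)/513⌋ = ⌊23296/513⌋ − ⌊22932/513⌋ = 45 − 44 = 1
n=64: ⌊(65·364)/513⌋ − ⌊(64·364)/513⌋ = ⌊23660/513⌋ − ⌊23296/513⌋ = 46 − 45 = 1
n=65: ⌊(66·364)/513⌋ − ⌊(65·364)/513⌋ = ⌊24024/513⌋ − ⌊23660/513⌋ = 46 − 46 = 0
n=66: ⌊(67·364)/513⌋ − ⌊(66·364)/513⌋ = ⌊24388/513⌋ − ⌊24024/513⌋ = 47 − 46 = 1
n=67: ⌊(68·364)/513⌋ − ⌊(67·364)/513⌋ = ⌊24752/513⌋ − ⌊24388/513⌋ = 48 − 47 = 1
n=68: ⌊(69·364)/513⌋ − ⌊(68·364)/513⌋ = ⌊25116/513⌋ − ⌊24752/513⌋ = 48 − 48 = 0
n=69: ⌊(70·364)/513⌋ − ⌊(69·364)/513⌋ = ⌊25480/513⌋ − ⌊25116/513⌋ = 49 − 48 = 1
n=70: ⌊(71·364)/513⌋ − ⌊(70·364)/513⌋ = ⌊25844/513⌋ − ⌊25480/513⌋ = 50 − 49 = 1
n=71: ⌊(72·364)/513⌋ − ⌊(71·364)/513⌋ = ⌊26208/513⌋ − ⌊25844/513⌋ = 51 − 50 = 1
n=72: ⌊(73·364)/513⌋ − ⌊(72·364)/513⌋ = ⌊26572/513⌋ − ⌊26208/513⌋ = 51 − 51 = 0
n=73: ⌊(74·364)/513⌋ − ⌊(73·364)/513⌋ = ⌊26936/513⌋ − ⌊26572/513⌋ = 52 − 51 = 1
n=74: ⌊(75·364)/513⌋ − ⌊(74·364)/513⌋ = ⌊27300/513⌋ − ⌊26936/513⌋ = 53 − 52 = 1
n=75: ⌊(76·364)/513⌋ − ⌊(75·364)/513⌋ = ⌊27664/513⌋ − ⌊27300/513⌋ = 53 − 53 = 0
n=76: ⌊(77·364)/513⌋ − ⌊(76·364)/513⌋ = ⌊28028/513⌋ − ⌊27664/513⌋ = 54 − 53 = 1
n=77: ⌊(78·364)/513⌋ − ⌊(77·364)/513⌋ = ⌊28392/513⌋ − ⌊28028/513⌋ = 55 − 54 = 1
n=78: ⌊(79·364)/513⌋ − ⌊(78·364)/513⌋ = ⌊28756/513⌋ − ⌊28392/513⌋ = 56 − 55 = 1
n=79: ⌊(80·364)/513⌋ − ⌊(79·364)/513⌋ = ⌊29120/513⌋ − ⌊28756/513⌋ = 56 − 56 = 0
n=80: ⌊(81·364)/513⌋ − ⌊(80·364)/513⌋ = ⌊29484/513⌋ − ⌊29120/513⌋ = 57 − 56 = 1
n=81: ⌊(82·364)/513⌋ − ⌊(81·364)/513⌋ = ⌊29848/513⌋ − ⌊29484/513⌋ = 58 − 57 = 1
n=82: ⌊(83·364)/513⌋ − ⌊(82·364)/513⌋ = ⌊30212/513⌋ − ⌊29848/513⌋ = 58 − 58 = 0
n=83: ⌊(84·364)/513⌋ − ⌊(83·364)/513⌋ = ⌊30576/513⌋ − ⌊30212/513⌋ = 59 − 58 = 1
n=84: ⌊(85·364)/513⌋ − ⌊(84·364)/513⌋ = ⌊30940/513⌋ − ⌊30576/513⌋ = 60 − 59 = 1
n=85: ⌊(86·364)/513⌋ − ⌊(85·364)/513⌋ = ⌊31304/513⌋ − ⌊30940/513⌋ = 61 − 60 = 1
n=86: ⌊(87·364)/513⌋ − ⌊(86·364)/513⌋ = ⌊31668/513⌋ − ⌊31304/513⌋ = 61 − 61 = 0
n=87: ⌊(88·364)/513⌋ − ⌊(87·364)/513⌋ = ⌊32032/513⌋ − ⌊31668/513⌋ = 62 − 61 = 1
n=88: ⌊(89·364)/513⌋ − ⌊(88·364)/513⌋ = ⌊32396/513⌋ − ⌊32032/513⌋ = 63 − 62 = 1
n=89: ⌊(90·364)/513⌋ − ⌊(89·364)/513⌋ = ⌊32760/513⌋ − ⌊32396/513⌋ = 63 − 63 = 0
n=90: ⌊(91·364)/513⌋ − ⌊(90·364)/513⌋ = ⌊33124/513⌋ − ⌊32760/513⌋ = 64 − 63 = 1
n=91: ⌊(92·364)/513⌋ − ⌊(91·364)/513⌋ = ⌊33488/513⌋ − ⌊33124/513⌋ = 65 − 64 = 1
n=92: ⌊(93·364)/513⌋ − ⌊(92·364)/513⌋ = ⌊33852/513⌋ − ⌊33488/513⌋ = 65 − 65 = 0
n=93: ⌊(94·364)/513⌋ − ⌊(93·364)/513⌋ = ⌊34216/513⌋ − ⌊33852/513⌋ = 66 − 65 = 1
n=94: ⌊(95·364)/513⌋ − ⌊(94·364)/513⌋ = ⌊34580/513⌋ − ⌊34216/513⌋ = 67 − 66 = 1
n=95: ⌊(96·364)/513⌋ − ⌊(95·364)/513⌋ = ⌊34944/513⌋ − ⌊34580/513⌋ = 68 − 67 = 1
n=96: ⌊(97·364)/513⌋ − ⌊(96·364)/513⌋ = ⌊35308/513⌋ − ⌊34944/513⌋ = 68 − 68 = 0
n=97: ⌊(98·364)/513⌋ − ⌊(97·364)/513⌋ = ⌊35672/513⌋ − ⌊35308/513⌋ = 69 − 68 = 1
n=98: ⌊(99·364)/513⌋ − ⌊(98·364)/513⌋ = ⌊36036/513⌋ − ⌊35672/513⌋ = 70 − 69 = 1
n=99: ⌊(100·364)/513⌋ − ⌊(99·364)/513⌋ = ⌊36400/513⌋ − ⌊36036/513⌋ = 70 − 70 = 0
n=100: ⌊(101·364)/513⌋ − ⌊(100·364)/513⌋ = ⌊36764/513⌋ − ⌊36400/513⌋ = 71 − 70 = 1
n=101: ⌊(102·364)/513⌋ − ⌊(101·364)/513⌋ = ⌊37128/513⌋ − ⌊36764/513⌋ = 72 − 71 = 1
n=102: ⌊(103·364)/513⌋ − ⌊(102·364)/513⌋ = ⌊37492/513⌋ − ⌊37128/513⌋ = 73 − 72 = 1
n=103: ⌊(104·364)/513⌋ − ⌊(103·364)/513⌋ = ⌊37856/513⌋ − ⌊37492/513⌋ = 73 − 73 = 0
n=104: ⌊(105·364)/513⌋ − ⌊(104·364)/513⌋ = ⌊38220/513⌋ − ⌊37856/513⌋ = 74 − 73 = 1
n=105: ⌊(106·364)/513⌋ − ⌊(105·364)/513⌋ = ⌊38584/513⌋ − ⌊38220/513⌋ = 75 − 74 = 1
n=106: ⌊(107·364)/513⌋ − ⌊(106·364)/513⌋ = ⌊38948/513⌋ − ⌊38584/513⌋ = 75 − 75 = 0


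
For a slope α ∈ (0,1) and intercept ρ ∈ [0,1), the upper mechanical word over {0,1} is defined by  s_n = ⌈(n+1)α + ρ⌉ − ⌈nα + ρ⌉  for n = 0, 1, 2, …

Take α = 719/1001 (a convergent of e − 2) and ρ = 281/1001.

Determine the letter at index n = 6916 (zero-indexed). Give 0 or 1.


(n+1)α + ρ = (6917·719 + 281) / 1001 = 4973604/1001
nα + ρ     = (6916·719 + 281) / 1001 = 4972885/1001
⌈4973604/1001⌉ = 4969,  ⌈4972885/1001⌉ = 4968
s_{6916} = 4969 − 4968 = 1

1


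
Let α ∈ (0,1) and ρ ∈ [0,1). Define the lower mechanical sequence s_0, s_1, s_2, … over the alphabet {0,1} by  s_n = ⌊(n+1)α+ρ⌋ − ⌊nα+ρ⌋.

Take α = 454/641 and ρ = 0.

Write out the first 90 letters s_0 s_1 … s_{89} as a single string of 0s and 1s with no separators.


011011011101101110110110111011011101101110110110111011011101101110110110111011011101101110

n=0: ⌊(1·454)/641⌋ − ⌊(0·454)/641⌋ = ⌊454/641⌋ − ⌊0/641⌋ = 0 − 0 = 0
n=1: ⌊(2·454)/641⌋ − ⌊(1·454)/641⌋ = ⌊908/641⌋ − ⌊454/641⌋ = 1 − 0 = 1
n=2: ⌊(3·454)/641⌋ − ⌊(2·454)/641⌋ = ⌊1362/641⌋ − ⌊908/641⌋ = 2 − 1 = 1
n=3: ⌊(4·454)/641⌋ − ⌊(3·454)/641⌋ = ⌊1816/641⌋ − ⌊1362/641⌋ = 2 − 2 = 0
n=4: ⌊(5·454)/641⌋ − ⌊(4·454)/641⌋ = ⌊2270/641⌋ − ⌊1816/641⌋ = 3 − 2 = 1
n=5: ⌊(6·454)/641⌋ − ⌊(5·454)/641⌋ = ⌊2724/641⌋ − ⌊2270/641⌋ = 4 − 3 = 1
n=6: ⌊(7·454)/641⌋ − ⌊(6·454)/641⌋ = ⌊3178/641⌋ − ⌊2724/641⌋ = 4 − 4 = 0
n=7: ⌊(8·454)/641⌋ − ⌊(7·454)/641⌋ = ⌊3632/641⌋ − ⌊3178/641⌋ = 5 − 4 = 1
n=8: ⌊(9·454)/641⌋ − ⌊(8·454)/641⌋ = ⌊4086/641⌋ − ⌊3632/641⌋ = 6 − 5 = 1
n=9: ⌊(10·454)/641⌋ − ⌊(9·454)/641⌋ = ⌊4540/641⌋ − ⌊4086/641⌋ = 7 − 6 = 1
n=10: ⌊(11·454)/641⌋ − ⌊(10·454)/641⌋ = ⌊4994/641⌋ − ⌊4540/641⌋ = 7 − 7 = 0
n=11: ⌊(12·454)/641⌋ − ⌊(11·454)/641⌋ = ⌊5448/641⌋ − ⌊4994/641⌋ = 8 − 7 = 1
n=12: ⌊(13·454)/641⌋ − ⌊(12·454)/641⌋ = ⌊5902/641⌋ − ⌊5448/641⌋ = 9 − 8 = 1
n=13: ⌊(14·454)/641⌋ − ⌊(13·454)/641⌋ = ⌊6356/641⌋ − ⌊5902/641⌋ = 9 − 9 = 0
n=14: ⌊(15·454)/641⌋ − ⌊(14·454)/641⌋ = ⌊6810/641⌋ − ⌊6356/641⌋ = 10 − 9 = 1
n=15: ⌊(16·454)/641⌋ − ⌊(15·454)/641⌋ = ⌊7264/641⌋ − ⌊6810/641⌋ = 11 − 10 = 1
n=16: ⌊(17·454)/641⌋ − ⌊(16·454)/641⌋ = ⌊7718/641⌋ − ⌊7264/641⌋ = 12 − 11 = 1
n=17: ⌊(18·454)/641⌋ − ⌊(17·454)/641⌋ = ⌊8172/641⌋ − ⌊7718/641⌋ = 12 − 12 = 0
n=18: ⌊(19·454)/641⌋ − ⌊(18·454)/641⌋ = ⌊8626/641⌋ − ⌊8172/641⌋ = 13 − 12 = 1
n=19: ⌊(20·454)/641⌋ − ⌊(19·454)/641⌋ = ⌊9080/641⌋ − ⌊8626/641⌋ = 14 − 13 = 1
n=20: ⌊(21·454)/641⌋ − ⌊(20·454)/641⌋ = ⌊9534/641⌋ − ⌊9080/641⌋ = 14 − 14 = 0
n=21: ⌊(22·454)/641⌋ − ⌊(21·454)/641⌋ = ⌊9988/641⌋ − ⌊9534/641⌋ = 15 − 14 = 1
n=22: ⌊(23·454)/641⌋ − ⌊(22·454)/641⌋ = ⌊10442/641⌋ − ⌊9988/641⌋ = 16 − 15 = 1
n=23: ⌊(24·454)/641⌋ − ⌊(23·454)/641⌋ = ⌊10896/641⌋ − ⌊10442/641⌋ = 16 − 16 = 0
n=24: ⌊(25·454)/641⌋ − ⌊(24·454)/641⌋ = ⌊11350/641⌋ − ⌊10896/641⌋ = 17 − 16 = 1
n=25: ⌊(26·454)/641⌋ − ⌊(25·454)/641⌋ = ⌊11804/641⌋ − ⌊11350/641⌋ = 18 − 17 = 1
n=26: ⌊(27·454)/641⌋ − ⌊(26·454)/641⌋ = ⌊12258/641⌋ − ⌊11804/641⌋ = 19 − 18 = 1
n=27: ⌊(28·454)/641⌋ − ⌊(27·454)/641⌋ = ⌊12712/641⌋ − ⌊12258/641⌋ = 19 − 19 = 0
n=28: ⌊(29·454)/641⌋ − ⌊(28·454)/641⌋ = ⌊13166/641⌋ − ⌊12712/641⌋ = 20 − 19 = 1
n=29: ⌊(30·454)/641⌋ − ⌊(29·454)/641⌋ = ⌊13620/641⌋ − ⌊13166/641⌋ = 21 − 20 = 1
n=30: ⌊(31·454)/641⌋ − ⌊(30·454)/641⌋ = ⌊14074/641⌋ − ⌊13620/641⌋ = 21 − 21 = 0
n=31: ⌊(32·454)/641⌋ − ⌊(31·454)/641⌋ = ⌊14528/641⌋ − ⌊14074/641⌋ = 22 − 21 = 1
n=32: ⌊(33·454)/641⌋ − ⌊(32·454)/641⌋ = ⌊14982/641⌋ − ⌊14528/641⌋ = 23 − 22 = 1
n=33: ⌊(34·454)/641⌋ − ⌊(33·454)/641⌋ = ⌊15436/641⌋ − ⌊14982/641⌋ = 24 − 23 = 1
n=34: ⌊(35·454)/641⌋ − ⌊(34·454)/641⌋ = ⌊15890/641⌋ − ⌊15436/641⌋ = 24 − 24 = 0
n=35: ⌊(36·454)/641⌋ − ⌊(35·454)/641⌋ = ⌊16344/641⌋ − ⌊15890/641⌋ = 25 − 24 = 1
n=36: ⌊(37·454)/641⌋ − ⌊(36·454)/641⌋ = ⌊16798/641⌋ − ⌊16344/641⌋ = 26 − 25 = 1
n=37: ⌊(38·454)/641⌋ − ⌊(37·454)/641⌋ = ⌊17252/641⌋ − ⌊16798/641⌋ = 26 − 26 = 0
n=38: ⌊(39·454)/641⌋ − ⌊(38·454)/641⌋ = ⌊17706/641⌋ − ⌊17252/641⌋ = 27 − 26 = 1
n=39: ⌊(40·454)/641⌋ − ⌊(39·454)/641⌋ = ⌊18160/641⌋ − ⌊17706/641⌋ = 28 − 27 = 1
n=40: ⌊(41·454)/641⌋ − ⌊(40·454)/641⌋ = ⌊18614/641⌋ − ⌊18160/641⌋ = 29 − 28 = 1
n=41: ⌊(42·454)/641⌋ − ⌊(41·454)/641⌋ = ⌊19068/641⌋ − ⌊18614/641⌋ = 29 − 29 = 0
n=42: ⌊(43·454)/641⌋ − ⌊(42·454)/641⌋ = ⌊19522/641⌋ − ⌊19068/641⌋ = 30 − 29 = 1
n=43: ⌊(44·454)/641⌋ − ⌊(43·454)/641⌋ = ⌊19976/641⌋ − ⌊19522/641⌋ = 31 − 30 = 1
n=44: ⌊(45·454)/641⌋ − ⌊(44·454)/641⌋ = ⌊20430/641⌋ − ⌊19976/641⌋ = 31 − 31 = 0
n=45: ⌊(46·454)/641⌋ − ⌊(45·454)/641⌋ = ⌊20884/641⌋ − ⌊20430/641⌋ = 32 − 31 = 1
n=46: ⌊(47·454)/641⌋ − ⌊(46·454)/641⌋ = ⌊21338/641⌋ − ⌊20884/641⌋ = 33 − 32 = 1
n=47: ⌊(48·454)/641⌋ − ⌊(47·454)/641⌋ = ⌊21792/641⌋ − ⌊21338/641⌋ = 33 − 33 = 0
n=48: ⌊(49·454)/641⌋ − ⌊(48·454)/641⌋ = ⌊22246/641⌋ − ⌊21792/641⌋ = 34 − 33 = 1
n=49: ⌊(50·454)/641⌋ − ⌊(49·454)/641⌋ = ⌊22700/641⌋ − ⌊22246/641⌋ = 35 − 34 = 1
n=50: ⌊(51·454)/641⌋ − ⌊(50·454)/641⌋ = ⌊23154/641⌋ − ⌊22700/641⌋ = 36 − 35 = 1
n=51: ⌊(52·454)/641⌋ − ⌊(51·454)/641⌋ = ⌊23608/641⌋ − ⌊23154/641⌋ = 36 − 36 = 0
n=52: ⌊(53·454)/641⌋ − ⌊(52·454)/641⌋ = ⌊24062/641⌋ − ⌊23608/641⌋ = 37 − 36 = 1
n=53: ⌊(54·454)/641⌋ − ⌊(53·454)/641⌋ = ⌊24516/641⌋ − ⌊24062/641⌋ = 38 − 37 = 1
n=54: ⌊(55·454)/641⌋ − ⌊(54·454)/641⌋ = ⌊24970/641⌋ − ⌊24516/641⌋ = 38 − 38 = 0
n=55: ⌊(56·454)/641⌋ − ⌊(55·454)/641⌋ = ⌊25424/641⌋ − ⌊24970/641⌋ = 39 − 38 = 1
n=56: ⌊(57·454)/641⌋ − ⌊(56·454)/641⌋ = ⌊25878/641⌋ − ⌊25424/641⌋ = 40 − 39 = 1
n=57: ⌊(58·454)/641⌋ − ⌊(57·454)/641⌋ = ⌊26332/641⌋ − ⌊25878/641⌋ = 41 − 40 = 1
n=58: ⌊(59·454)/641⌋ − ⌊(58·454)/641⌋ = ⌊26786/641⌋ − ⌊26332/641⌋ = 41 − 41 = 0
n=59: ⌊(60·454)/641⌋ − ⌊(59·454)/641⌋ = ⌊27240/641⌋ − ⌊26786/641⌋ = 42 − 41 = 1
n=60: ⌊(61·454)/641⌋ − ⌊(60·454)/641⌋ = ⌊27694/641⌋ − ⌊27240/641⌋ = 43 − 42 = 1
n=61: ⌊(62·454)/641⌋ − ⌊(61·454)/641⌋ = ⌊28148/641⌋ − ⌊27694/641⌋ = 43 − 43 = 0
n=62: ⌊(63·454)/641⌋ − ⌊(62·454)/641⌋ = ⌊28602/641⌋ − ⌊28148/641⌋ = 44 − 43 = 1
n=63: ⌊(64·454)/641⌋ − ⌊(63·454)/641⌋ = ⌊29056/641⌋ − ⌊28602/641⌋ = 45 − 44 = 1
n=64: ⌊(65·454)/641⌋ − ⌊(64·454)/641⌋ = ⌊29510/641⌋ − ⌊29056/641⌋ = 46 − 45 = 1
n=65: ⌊(66·454)/641⌋ − ⌊(65·454)/641⌋ = ⌊29964/641⌋ − ⌊29510/641⌋ = 46 − 46 = 0
n=66: ⌊(67·454)/641⌋ − ⌊(66·454)/641⌋ = ⌊30418/641⌋ − ⌊29964/641⌋ = 47 − 46 = 1
n=67: ⌊(68·454)/641⌋ − ⌊(67·454)/641⌋ = ⌊30872/641⌋ − ⌊30418/641⌋ = 48 − 47 = 1
n=68: ⌊(69·454)/641⌋ − ⌊(68·454)/641⌋ = ⌊31326/641⌋ − ⌊30872/641⌋ = 48 − 48 = 0
n=69: ⌊(70·454)/641⌋ − ⌊(69·454)/641⌋ = ⌊31780/641⌋ − ⌊31326/641⌋ = 49 − 48 = 1
n=70: ⌊(71·454)/641⌋ − ⌊(70·454)/641⌋ = ⌊32234/641⌋ − ⌊31780/641⌋ = 50 − 49 = 1
n=71: ⌊(72·454)/641⌋ − ⌊(71·454)/641⌋ = ⌊32688/641⌋ − ⌊32234/641⌋ = 50 − 50 = 0
n=72: ⌊(73·454)/641⌋ − ⌊(72·454)/641⌋ = ⌊33142/641⌋ − ⌊32688/641⌋ = 51 − 50 = 1
n=73: ⌊(74·454)/641⌋ − ⌊(73·454)/641⌋ = ⌊33596/641⌋ − ⌊33142/641⌋ = 52 − 51 = 1
n=74: ⌊(75·454)/641⌋ − ⌊(74·454)/641⌋ = ⌊34050/641⌋ − ⌊33596/641⌋ = 53 − 52 = 1
n=75: ⌊(76·454)/641⌋ − ⌊(75·454)/641⌋ = ⌊34504/641⌋ − ⌊34050/641⌋ = 53 − 53 = 0
n=76: ⌊(77·454)/641⌋ − ⌊(76·454)/641⌋ = ⌊34958/641⌋ − ⌊34504/641⌋ = 54 − 53 = 1
n=77: ⌊(78·454)/641⌋ − ⌊(77·454)/641⌋ = ⌊35412/641⌋ − ⌊34958/641⌋ = 55 − 54 = 1
n=78: ⌊(79·454)/641⌋ − ⌊(78·454)/641⌋ = ⌊35866/641⌋ − ⌊35412/641⌋ = 55 − 55 = 0
n=79: ⌊(80·454)/641⌋ − ⌊(79·454)/641⌋ = ⌊36320/641⌋ − ⌊35866/641⌋ = 56 − 55 = 1
n=80: ⌊(81·454)/641⌋ − ⌊(80·454)/641⌋ = ⌊36774/641⌋ − ⌊36320/641⌋ = 57 − 56 = 1
n=81: ⌊(82·454)/641⌋ − ⌊(81·454)/641⌋ = ⌊37228/641⌋ − ⌊36774/641⌋ = 58 − 57 = 1
n=82: ⌊(83·454)/641⌋ − ⌊(82·454)/641⌋ = ⌊37682/641⌋ − ⌊37228/641⌋ = 58 − 58 = 0
n=83: ⌊(84·454)/641⌋ − ⌊(83·454)/641⌋ = ⌊38136/641⌋ − ⌊37682/641⌋ = 59 − 58 = 1
n=84: ⌊(85·454)/641⌋ − ⌊(84·454)/641⌋ = ⌊38590/641⌋ − ⌊38136/641⌋ = 60 − 59 = 1
n=85: ⌊(86·454)/641⌋ − ⌊(85·454)/641⌋ = ⌊39044/641⌋ − ⌊38590/641⌋ = 60 − 60 = 0
n=86: ⌊(87·454)/641⌋ − ⌊(86·454)/641⌋ = ⌊39498/641⌋ − ⌊39044/641⌋ = 61 − 60 = 1
n=87: ⌊(88·454)/641⌋ − ⌊(87·454)/641⌋ = ⌊39952/641⌋ − ⌊39498/641⌋ = 62 − 61 = 1
n=88: ⌊(89·454)/641⌋ − ⌊(88·454)/641⌋ = ⌊40406/641⌋ − ⌊39952/641⌋ = 63 − 62 = 1
n=89: ⌊(90·454)/641⌋ − ⌊(89·454)/641⌋ = ⌊40860/641⌋ − ⌊40406/641⌋ = 63 − 63 = 0
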